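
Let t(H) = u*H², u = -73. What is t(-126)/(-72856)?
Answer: 41391/2602 ≈ 15.907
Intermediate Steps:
t(H) = -73*H²
t(-126)/(-72856) = -73*(-126)²/(-72856) = -73*15876*(-1/72856) = -1158948*(-1/72856) = 41391/2602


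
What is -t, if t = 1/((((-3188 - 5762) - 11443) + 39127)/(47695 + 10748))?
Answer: -58443/18734 ≈ -3.1196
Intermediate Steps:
t = 58443/18734 (t = 1/(((-8950 - 11443) + 39127)/58443) = 1/((-20393 + 39127)*(1/58443)) = 1/(18734*(1/58443)) = 1/(18734/58443) = 58443/18734 ≈ 3.1196)
-t = -1*58443/18734 = -58443/18734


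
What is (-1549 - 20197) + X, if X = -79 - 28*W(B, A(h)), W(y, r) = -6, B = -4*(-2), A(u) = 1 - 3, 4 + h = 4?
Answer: -21657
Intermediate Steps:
h = 0 (h = -4 + 4 = 0)
A(u) = -2
B = 8
X = 89 (X = -79 - 28*(-6) = -79 + 168 = 89)
(-1549 - 20197) + X = (-1549 - 20197) + 89 = -21746 + 89 = -21657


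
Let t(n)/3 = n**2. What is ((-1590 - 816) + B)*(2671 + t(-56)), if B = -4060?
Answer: -78102814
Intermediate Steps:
t(n) = 3*n**2
((-1590 - 816) + B)*(2671 + t(-56)) = ((-1590 - 816) - 4060)*(2671 + 3*(-56)**2) = (-2406 - 4060)*(2671 + 3*3136) = -6466*(2671 + 9408) = -6466*12079 = -78102814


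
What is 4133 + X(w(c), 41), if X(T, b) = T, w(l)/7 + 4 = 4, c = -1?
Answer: 4133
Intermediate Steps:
w(l) = 0 (w(l) = -28 + 7*4 = -28 + 28 = 0)
4133 + X(w(c), 41) = 4133 + 0 = 4133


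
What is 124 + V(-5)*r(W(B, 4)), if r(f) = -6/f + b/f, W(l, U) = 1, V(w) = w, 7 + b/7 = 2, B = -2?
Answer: 329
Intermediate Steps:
b = -35 (b = -49 + 7*2 = -49 + 14 = -35)
r(f) = -41/f (r(f) = -6/f - 35/f = -41/f)
124 + V(-5)*r(W(B, 4)) = 124 - (-205)/1 = 124 - (-205) = 124 - 5*(-41) = 124 + 205 = 329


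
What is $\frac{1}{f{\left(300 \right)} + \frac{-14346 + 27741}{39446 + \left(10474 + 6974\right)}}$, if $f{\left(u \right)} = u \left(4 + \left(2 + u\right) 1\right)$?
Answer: $\frac{56894}{5222882595} \approx 1.0893 \cdot 10^{-5}$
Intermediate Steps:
$f{\left(u \right)} = u \left(6 + u\right)$ ($f{\left(u \right)} = u \left(4 + \left(2 + u\right)\right) = u \left(6 + u\right)$)
$\frac{1}{f{\left(300 \right)} + \frac{-14346 + 27741}{39446 + \left(10474 + 6974\right)}} = \frac{1}{300 \left(6 + 300\right) + \frac{-14346 + 27741}{39446 + \left(10474 + 6974\right)}} = \frac{1}{300 \cdot 306 + \frac{13395}{39446 + 17448}} = \frac{1}{91800 + \frac{13395}{56894}} = \frac{1}{\frac{5222882595}{56894}} = \frac{56894}{5222882595}$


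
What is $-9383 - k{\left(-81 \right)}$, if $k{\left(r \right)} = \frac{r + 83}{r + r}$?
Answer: $- \frac{760022}{81} \approx -9383.0$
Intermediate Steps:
$k{\left(r \right)} = \frac{83 + r}{2 r}$
$-9383 - k{\left(-81 \right)} = -9383 - \frac{83 - 81}{2 \left(-81\right)} = -9383 - \frac{1}{2} \left(- \frac{1}{81}\right) 2 = -9383 - - \frac{1}{81} = -9383 + \frac{1}{81} = - \frac{760022}{81}$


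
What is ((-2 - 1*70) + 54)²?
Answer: 324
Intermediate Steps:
((-2 - 1*70) + 54)² = ((-2 - 70) + 54)² = (-72 + 54)² = (-18)² = 324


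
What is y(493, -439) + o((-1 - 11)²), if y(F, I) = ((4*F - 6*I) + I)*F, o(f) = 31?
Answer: 2054362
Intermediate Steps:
y(F, I) = F*(-5*I + 4*F) (y(F, I) = ((-6*I + 4*F) + I)*F = (-5*I + 4*F)*F = F*(-5*I + 4*F))
y(493, -439) + o((-1 - 11)²) = 493*(-5*(-439) + 4*493) + 31 = 493*(2195 + 1972) + 31 = 493*4167 + 31 = 2054331 + 31 = 2054362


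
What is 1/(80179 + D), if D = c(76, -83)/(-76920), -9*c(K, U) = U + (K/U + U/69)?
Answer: 1982343780/158942341692883 ≈ 1.2472e-5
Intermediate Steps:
c(K, U) = -70*U/621 - K/(9*U) (c(K, U) = -(U + (K/U + U/69))/9 = -(U + (U/69 + K/U))/9 = -(70*U/69 + K/U)/9 = -70*U/621 - K/(9*U))
D = -243737/1982343780 (D = (-70/621*(-83) - ⅑*76/(-83))/(-76920) = (5810/621 - ⅑*76*(-1/83))*(-1/76920) = (5810/621 + 76/747)*(-1/76920) = (487474/51543)*(-1/76920) = -243737/1982343780 ≈ -0.00012295)
1/(80179 + D) = 1/(80179 - 243737/1982343780) = 1/(158942341692883/1982343780) = 1982343780/158942341692883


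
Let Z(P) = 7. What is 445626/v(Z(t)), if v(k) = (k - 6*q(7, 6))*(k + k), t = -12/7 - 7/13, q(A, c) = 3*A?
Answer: -222813/833 ≈ -267.48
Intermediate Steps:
t = -205/91 (t = -12*1/7 - 7*1/13 = -12/7 - 7/13 = -205/91 ≈ -2.2527)
v(k) = 2*k*(-126 + k) (v(k) = (k - 18*7)*(k + k) = (k - 6*21)*(2*k) = (k - 126)*(2*k) = (-126 + k)*(2*k) = 2*k*(-126 + k))
445626/v(Z(t)) = 445626/((2*7*(-126 + 7))) = 445626/((2*7*(-119))) = 445626/(-1666) = 445626*(-1/1666) = -222813/833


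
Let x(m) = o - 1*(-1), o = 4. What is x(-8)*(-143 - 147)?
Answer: -1450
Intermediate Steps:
x(m) = 5 (x(m) = 4 - 1*(-1) = 4 + 1 = 5)
x(-8)*(-143 - 147) = 5*(-143 - 147) = 5*(-290) = -1450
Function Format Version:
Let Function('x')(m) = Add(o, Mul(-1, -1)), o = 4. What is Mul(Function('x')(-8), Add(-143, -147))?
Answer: -1450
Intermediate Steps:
Function('x')(m) = 5 (Function('x')(m) = Add(4, Mul(-1, -1)) = Add(4, 1) = 5)
Mul(Function('x')(-8), Add(-143, -147)) = Mul(5, Add(-143, -147)) = Mul(5, -290) = -1450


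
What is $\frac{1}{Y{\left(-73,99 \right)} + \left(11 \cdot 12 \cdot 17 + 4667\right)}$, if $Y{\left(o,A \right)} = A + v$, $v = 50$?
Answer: $\frac{1}{7060} \approx 0.00014164$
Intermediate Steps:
$Y{\left(o,A \right)} = 50 + A$ ($Y{\left(o,A \right)} = A + 50 = 50 + A$)
$\frac{1}{Y{\left(-73,99 \right)} + \left(11 \cdot 12 \cdot 17 + 4667\right)} = \frac{1}{\left(50 + 99\right) + \left(11 \cdot 12 \cdot 17 + 4667\right)} = \frac{1}{149 + \left(132 \cdot 17 + 4667\right)} = \frac{1}{149 + \left(2244 + 4667\right)} = \frac{1}{149 + 6911} = \frac{1}{7060}$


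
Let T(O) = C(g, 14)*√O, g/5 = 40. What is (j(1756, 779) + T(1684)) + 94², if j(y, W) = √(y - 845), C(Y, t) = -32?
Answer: 8836 + √911 - 64*√421 ≈ 7553.0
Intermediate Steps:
g = 200 (g = 5*40 = 200)
T(O) = -32*√O
j(y, W) = √(-845 + y)
(j(1756, 779) + T(1684)) + 94² = (√(-845 + 1756) - 64*√421) + 94² = (√911 - 64*√421) + 8836 = 8836 + √911 - 64*√421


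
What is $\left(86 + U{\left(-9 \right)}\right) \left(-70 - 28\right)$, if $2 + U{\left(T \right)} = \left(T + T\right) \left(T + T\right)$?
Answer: $-39984$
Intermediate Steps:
$U{\left(T \right)} = -2 + 4 T^{2}$ ($U{\left(T \right)} = -2 + \left(T + T\right) \left(T + T\right) = -2 + 2 T 2 T = -2 + 4 T^{2}$)
$\left(86 + U{\left(-9 \right)}\right) \left(-70 - 28\right) = \left(86 - \left(2 - 4 \left(-9\right)^{2}\right)\right) \left(-70 - 28\right) = \left(86 + \left(-2 + 4 \cdot 81\right)\right) \left(-70 - 28\right) = \left(86 + \left(-2 + 324\right)\right) \left(-98\right) = \left(86 + 322\right) \left(-98\right) = 408 \left(-98\right) = -39984$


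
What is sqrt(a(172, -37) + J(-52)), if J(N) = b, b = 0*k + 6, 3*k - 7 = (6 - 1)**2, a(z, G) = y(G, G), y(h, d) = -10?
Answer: 2*I ≈ 2.0*I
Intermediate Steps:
a(z, G) = -10
k = 32/3 (k = 7/3 + (6 - 1)**2/3 = 7/3 + (1/3)*5**2 = 7/3 + (1/3)*25 = 7/3 + 25/3 = 32/3 ≈ 10.667)
b = 6 (b = 0*(32/3) + 6 = 0 + 6 = 6)
J(N) = 6
sqrt(a(172, -37) + J(-52)) = sqrt(-10 + 6) = sqrt(-4) = 2*I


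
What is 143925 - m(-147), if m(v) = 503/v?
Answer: 21157478/147 ≈ 1.4393e+5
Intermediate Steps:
143925 - m(-147) = 143925 - 503/(-147) = 143925 - 503*(-1)/147 = 143925 - 1*(-503/147) = 143925 + 503/147 = 21157478/147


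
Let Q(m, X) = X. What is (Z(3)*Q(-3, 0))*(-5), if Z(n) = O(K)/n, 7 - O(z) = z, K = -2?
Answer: 0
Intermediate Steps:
O(z) = 7 - z
Z(n) = 9/n (Z(n) = (7 - 1*(-2))/n = (7 + 2)/n = 9/n)
(Z(3)*Q(-3, 0))*(-5) = ((9/3)*0)*(-5) = ((9*(⅓))*0)*(-5) = (3*0)*(-5) = 0*(-5) = 0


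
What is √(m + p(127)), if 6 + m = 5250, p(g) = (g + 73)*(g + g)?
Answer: 2*√14011 ≈ 236.74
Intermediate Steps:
p(g) = 2*g*(73 + g) (p(g) = (73 + g)*(2*g) = 2*g*(73 + g))
m = 5244 (m = -6 + 5250 = 5244)
√(m + p(127)) = √(5244 + 2*127*(73 + 127)) = √(5244 + 2*127*200) = √(5244 + 50800) = √56044 = 2*√14011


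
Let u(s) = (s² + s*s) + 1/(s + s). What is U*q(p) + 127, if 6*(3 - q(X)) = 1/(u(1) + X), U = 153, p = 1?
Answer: 4051/7 ≈ 578.71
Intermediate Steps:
u(s) = 1/(2*s) + 2*s² (u(s) = (s² + s²) + 1/(2*s) = 2*s² + 1/(2*s) = 1/(2*s) + 2*s²)
q(X) = 3 - 1/(6*(5/2 + X)) (q(X) = 3 - 1/(6*((½)*(1 + 4*1³)/1 + X)) = 3 - 1/(6*((½)*1*(1 + 4*1) + X)) = 3 - 1/(6*((½)*1*(1 + 4) + X)) = 3 - 1/(6*((½)*1*5 + X)) = 3 - 1/(6*(5/2 + X)))
U*q(p) + 127 = 153*(2*(22 + 9*1)/(3*(5 + 2*1))) + 127 = 153*(2*(22 + 9)/(3*(5 + 2))) + 127 = 153*((⅔)*31/7) + 127 = 153*((⅔)*(⅐)*31) + 127 = 153*(62/21) + 127 = 3162/7 + 127 = 4051/7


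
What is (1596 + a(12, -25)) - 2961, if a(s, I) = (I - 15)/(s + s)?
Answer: -4100/3 ≈ -1366.7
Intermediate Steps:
a(s, I) = (-15 + I)/(2*s) (a(s, I) = (-15 + I)/((2*s)) = (-15 + I)*(1/(2*s)) = (-15 + I)/(2*s))
(1596 + a(12, -25)) - 2961 = (1596 + (1/2)*(-15 - 25)/12) - 2961 = (1596 + (1/2)*(1/12)*(-40)) - 2961 = (1596 - 5/3) - 2961 = 4783/3 - 2961 = -4100/3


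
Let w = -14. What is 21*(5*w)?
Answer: -1470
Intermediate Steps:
21*(5*w) = 21*(5*(-14)) = 21*(-70) = -1470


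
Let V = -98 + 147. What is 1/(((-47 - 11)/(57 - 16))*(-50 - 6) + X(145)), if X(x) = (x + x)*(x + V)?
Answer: 41/2309908 ≈ 1.7750e-5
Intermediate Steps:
V = 49
X(x) = 2*x*(49 + x) (X(x) = (x + x)*(x + 49) = (2*x)*(49 + x) = 2*x*(49 + x))
1/(((-47 - 11)/(57 - 16))*(-50 - 6) + X(145)) = 1/(((-47 - 11)/(57 - 16))*(-50 - 6) + 2*145*(49 + 145)) = 1/(-58/41*(-56) + 2*145*194) = 1/(-58*1/41*(-56) + 56260) = 1/(-58/41*(-56) + 56260) = 1/(3248/41 + 56260) = 1/(2309908/41) = 41/2309908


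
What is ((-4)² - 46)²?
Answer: 900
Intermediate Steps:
((-4)² - 46)² = (16 - 46)² = (-30)² = 900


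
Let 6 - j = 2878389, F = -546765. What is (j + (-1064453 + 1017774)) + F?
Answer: -3471827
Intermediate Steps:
j = -2878383 (j = 6 - 1*2878389 = 6 - 2878389 = -2878383)
(j + (-1064453 + 1017774)) + F = (-2878383 + (-1064453 + 1017774)) - 546765 = (-2878383 - 46679) - 546765 = -2925062 - 546765 = -3471827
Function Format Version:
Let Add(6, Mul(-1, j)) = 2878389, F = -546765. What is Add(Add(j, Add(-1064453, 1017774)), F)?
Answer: -3471827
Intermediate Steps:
j = -2878383 (j = Add(6, Mul(-1, 2878389)) = Add(6, -2878389) = -2878383)
Add(Add(j, Add(-1064453, 1017774)), F) = Add(Add(-2878383, Add(-1064453, 1017774)), -546765) = Add(Add(-2878383, -46679), -546765) = Add(-2925062, -546765) = -3471827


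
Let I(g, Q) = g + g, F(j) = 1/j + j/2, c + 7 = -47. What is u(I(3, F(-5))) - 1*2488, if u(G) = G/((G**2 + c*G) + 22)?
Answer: -330907/133 ≈ -2488.0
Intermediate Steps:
c = -54 (c = -7 - 47 = -54)
F(j) = 1/j + j/2 (F(j) = 1/j + j*(1/2) = 1/j + j/2)
I(g, Q) = 2*g
u(G) = G/(22 + G**2 - 54*G) (u(G) = G/((G**2 - 54*G) + 22) = G/(22 + G**2 - 54*G))
u(I(3, F(-5))) - 1*2488 = (2*3)/(22 + (2*3)**2 - 108*3) - 1*2488 = 6/(22 + 6**2 - 54*6) - 2488 = 6/(22 + 36 - 324) - 2488 = 6/(-266) - 2488 = 6*(-1/266) - 2488 = -3/133 - 2488 = -330907/133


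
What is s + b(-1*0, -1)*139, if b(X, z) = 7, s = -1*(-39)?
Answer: 1012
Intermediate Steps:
s = 39
s + b(-1*0, -1)*139 = 39 + 7*139 = 39 + 973 = 1012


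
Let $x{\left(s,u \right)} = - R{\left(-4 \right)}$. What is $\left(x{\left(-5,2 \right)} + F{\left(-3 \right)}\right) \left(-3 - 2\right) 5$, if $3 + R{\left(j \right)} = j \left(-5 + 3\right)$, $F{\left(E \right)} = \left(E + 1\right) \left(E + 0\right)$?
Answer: $-25$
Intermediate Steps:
$F{\left(E \right)} = E \left(1 + E\right)$ ($F{\left(E \right)} = \left(1 + E\right) E = E \left(1 + E\right)$)
$R{\left(j \right)} = -3 - 2 j$ ($R{\left(j \right)} = -3 + j \left(-5 + 3\right) = -3 + j \left(-2\right) = -3 - 2 j$)
$x{\left(s,u \right)} = -5$ ($x{\left(s,u \right)} = - (-3 - -8) = - (-3 + 8) = \left(-1\right) 5 = -5$)
$\left(x{\left(-5,2 \right)} + F{\left(-3 \right)}\right) \left(-3 - 2\right) 5 = \left(-5 - 3 \left(1 - 3\right)\right) \left(-3 - 2\right) 5 = \left(-5 - -6\right) \left(\left(-5\right) 5\right) = \left(-5 + 6\right) \left(-25\right) = 1 \left(-25\right) = -25$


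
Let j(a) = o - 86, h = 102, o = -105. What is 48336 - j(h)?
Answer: 48527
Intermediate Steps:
j(a) = -191 (j(a) = -105 - 86 = -191)
48336 - j(h) = 48336 - 1*(-191) = 48336 + 191 = 48527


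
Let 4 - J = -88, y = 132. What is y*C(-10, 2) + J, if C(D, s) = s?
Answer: 356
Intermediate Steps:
J = 92 (J = 4 - 1*(-88) = 4 + 88 = 92)
y*C(-10, 2) + J = 132*2 + 92 = 264 + 92 = 356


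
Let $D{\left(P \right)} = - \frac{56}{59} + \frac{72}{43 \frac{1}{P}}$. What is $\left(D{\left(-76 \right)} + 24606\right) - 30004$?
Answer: $- \frac{14019982}{2537} \approx -5526.2$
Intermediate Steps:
$D{\left(P \right)} = - \frac{56}{59} + \frac{72 P}{43}$ ($D{\left(P \right)} = \left(-56\right) \frac{1}{59} + 72 \frac{P}{43} = - \frac{56}{59} + \frac{72 P}{43}$)
$\left(D{\left(-76 \right)} + 24606\right) - 30004 = \left(\left(- \frac{56}{59} + \frac{72}{43} \left(-76\right)\right) + 24606\right) - 30004 = \left(\left(- \frac{56}{59} - \frac{5472}{43}\right) + 24606\right) - 30004 = \left(- \frac{325256}{2537} + 24606\right) - 30004 = \frac{62100166}{2537} - 30004 = - \frac{14019982}{2537}$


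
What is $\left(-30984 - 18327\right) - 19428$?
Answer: $-68739$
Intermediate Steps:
$\left(-30984 - 18327\right) - 19428 = -49311 - 19428 = -68739$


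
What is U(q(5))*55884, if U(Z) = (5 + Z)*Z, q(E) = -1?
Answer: -223536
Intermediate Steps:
U(Z) = Z*(5 + Z)
U(q(5))*55884 = -(5 - 1)*55884 = -1*4*55884 = -4*55884 = -223536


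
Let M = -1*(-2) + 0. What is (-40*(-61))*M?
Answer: 4880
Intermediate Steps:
M = 2 (M = 2 + 0 = 2)
(-40*(-61))*M = -40*(-61)*2 = 2440*2 = 4880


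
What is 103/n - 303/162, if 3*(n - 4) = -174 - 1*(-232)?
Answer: 2404/945 ≈ 2.5439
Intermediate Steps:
n = 70/3 (n = 4 + (-174 - 1*(-232))/3 = 4 + (-174 + 232)/3 = 4 + (1/3)*58 = 4 + 58/3 = 70/3 ≈ 23.333)
103/n - 303/162 = 103/(70/3) - 303/162 = 103*(3/70) - 303*1/162 = 309/70 - 101/54 = 2404/945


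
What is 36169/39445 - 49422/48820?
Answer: -2624003/27510070 ≈ -0.095383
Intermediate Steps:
36169/39445 - 49422/48820 = 36169*(1/39445) - 49422*1/48820 = 5167/5635 - 24711/24410 = -2624003/27510070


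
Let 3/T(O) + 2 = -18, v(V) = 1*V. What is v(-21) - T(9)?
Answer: -417/20 ≈ -20.850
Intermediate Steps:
v(V) = V
T(O) = -3/20 (T(O) = 3/(-2 - 18) = 3/(-20) = 3*(-1/20) = -3/20)
v(-21) - T(9) = -21 - 1*(-3/20) = -21 + 3/20 = -417/20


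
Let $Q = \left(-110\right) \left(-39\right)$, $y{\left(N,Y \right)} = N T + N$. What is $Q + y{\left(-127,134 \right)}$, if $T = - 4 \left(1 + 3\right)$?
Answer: $6195$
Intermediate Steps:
$T = -16$ ($T = \left(-4\right) 4 = -16$)
$y{\left(N,Y \right)} = - 15 N$ ($y{\left(N,Y \right)} = N \left(-16\right) + N = - 16 N + N = - 15 N$)
$Q = 4290$
$Q + y{\left(-127,134 \right)} = 4290 - -1905 = 4290 + 1905 = 6195$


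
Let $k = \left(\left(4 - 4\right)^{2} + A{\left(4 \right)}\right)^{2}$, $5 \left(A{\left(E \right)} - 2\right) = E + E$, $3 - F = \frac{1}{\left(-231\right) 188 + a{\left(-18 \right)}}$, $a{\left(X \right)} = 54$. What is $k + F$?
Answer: $\frac{17306251}{1084350} \approx 15.96$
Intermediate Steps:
$F = \frac{130123}{43374}$ ($F = 3 - \frac{1}{\left(-231\right) 188 + 54} = 3 - \frac{1}{-43428 + 54} = 3 - \frac{1}{-43374} = 3 - - \frac{1}{43374} = 3 + \frac{1}{43374} = \frac{130123}{43374} \approx 3.0$)
$A{\left(E \right)} = 2 + \frac{2 E}{5}$ ($A{\left(E \right)} = 2 + \frac{E + E}{5} = 2 + \frac{2 E}{5}$)
$k = \frac{324}{25}$ ($k = \left(\left(4 - 4\right)^{2} + \left(2 + \frac{2}{5} \cdot 4\right)\right)^{2} = \left(0^{2} + \left(2 + \frac{8}{5}\right)\right)^{2} = \left(0 + \frac{18}{5}\right)^{2} = \left(\frac{18}{5}\right)^{2} = \frac{324}{25} \approx 12.96$)
$k + F = \frac{324}{25} + \frac{130123}{43374} = \frac{17306251}{1084350}$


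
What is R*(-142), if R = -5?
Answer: 710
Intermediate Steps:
R*(-142) = -5*(-142) = 710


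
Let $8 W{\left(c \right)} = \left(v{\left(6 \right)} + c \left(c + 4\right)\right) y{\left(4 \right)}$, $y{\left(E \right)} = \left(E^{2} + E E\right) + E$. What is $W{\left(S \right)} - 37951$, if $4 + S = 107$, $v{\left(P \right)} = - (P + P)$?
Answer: $\frac{23179}{2} \approx 11590.0$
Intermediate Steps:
$y{\left(E \right)} = E + 2 E^{2}$ ($y{\left(E \right)} = \left(E^{2} + E^{2}\right) + E = 2 E^{2} + E = E + 2 E^{2}$)
$v{\left(P \right)} = - 2 P$
$S = 103$ ($S = -4 + 107 = 103$)
$W{\left(c \right)} = -54 + \frac{9 c \left(4 + c\right)}{2}$ ($W{\left(c \right)} = \frac{\left(\left(-2\right) 6 + c \left(c + 4\right)\right) 4 \left(1 + 2 \cdot 4\right)}{8} = \frac{\left(-12 + c \left(4 + c\right)\right) 4 \left(1 + 8\right)}{8} = \frac{\left(-12 + c \left(4 + c\right)\right) 4 \cdot 9}{8} = \frac{\left(-12 + c \left(4 + c\right)\right) 36}{8} = \frac{-432 + 36 c \left(4 + c\right)}{8} = -54 + \frac{9 c \left(4 + c\right)}{2}$)
$W{\left(S \right)} - 37951 = \left(-54 + 18 \cdot 103 + \frac{9 \cdot 103^{2}}{2}\right) - 37951 = \left(-54 + 1854 + \frac{9}{2} \cdot 10609\right) - 37951 = \left(-54 + 1854 + \frac{95481}{2}\right) - 37951 = \frac{99081}{2} - 37951 = \frac{23179}{2}$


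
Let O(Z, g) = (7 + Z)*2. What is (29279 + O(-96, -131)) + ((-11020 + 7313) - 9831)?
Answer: 15563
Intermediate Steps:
O(Z, g) = 14 + 2*Z
(29279 + O(-96, -131)) + ((-11020 + 7313) - 9831) = (29279 + (14 + 2*(-96))) + ((-11020 + 7313) - 9831) = (29279 + (14 - 192)) + (-3707 - 9831) = (29279 - 178) - 13538 = 29101 - 13538 = 15563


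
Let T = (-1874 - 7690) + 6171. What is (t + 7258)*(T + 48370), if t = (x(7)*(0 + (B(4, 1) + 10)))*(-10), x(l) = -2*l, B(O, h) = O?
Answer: 414597986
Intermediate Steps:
t = 1960 (t = ((-2*7)*(0 + (4 + 10)))*(-10) = -14*(0 + 14)*(-10) = -14*14*(-10) = -196*(-10) = 1960)
T = -3393 (T = -9564 + 6171 = -3393)
(t + 7258)*(T + 48370) = (1960 + 7258)*(-3393 + 48370) = 9218*44977 = 414597986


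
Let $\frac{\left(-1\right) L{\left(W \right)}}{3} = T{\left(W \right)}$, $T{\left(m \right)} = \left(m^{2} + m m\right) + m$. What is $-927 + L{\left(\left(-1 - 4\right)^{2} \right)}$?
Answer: $-4752$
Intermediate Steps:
$T{\left(m \right)} = m + 2 m^{2}$ ($T{\left(m \right)} = \left(m^{2} + m^{2}\right) + m = 2 m^{2} + m = m + 2 m^{2}$)
$L{\left(W \right)} = - 3 W \left(1 + 2 W\right)$
$-927 + L{\left(\left(-1 - 4\right)^{2} \right)} = -927 - 3 \left(-1 - 4\right)^{2} \left(1 + 2 \left(-1 - 4\right)^{2}\right) = -927 - 3 \left(-5\right)^{2} \left(1 + 2 \left(-5\right)^{2}\right) = -927 - 75 \left(1 + 2 \cdot 25\right) = -927 - 75 \left(1 + 50\right) = -927 - 75 \cdot 51 = -927 - 3825 = -4752$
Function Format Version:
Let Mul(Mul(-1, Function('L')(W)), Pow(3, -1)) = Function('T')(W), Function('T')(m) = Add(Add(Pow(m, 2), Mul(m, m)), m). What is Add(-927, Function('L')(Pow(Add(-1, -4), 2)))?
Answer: -4752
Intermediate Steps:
Function('T')(m) = Add(m, Mul(2, Pow(m, 2))) (Function('T')(m) = Add(Add(Pow(m, 2), Pow(m, 2)), m) = Add(Mul(2, Pow(m, 2)), m) = Add(m, Mul(2, Pow(m, 2))))
Function('L')(W) = Mul(-3, W, Add(1, Mul(2, W))) (Function('L')(W) = Mul(-3, Mul(W, Add(1, Mul(2, W)))) = Mul(-3, W, Add(1, Mul(2, W))))
Add(-927, Function('L')(Pow(Add(-1, -4), 2))) = Add(-927, Mul(-3, Pow(Add(-1, -4), 2), Add(1, Mul(2, Pow(Add(-1, -4), 2))))) = Add(-927, Mul(-3, Pow(-5, 2), Add(1, Mul(2, Pow(-5, 2))))) = Add(-927, Mul(-3, 25, Add(1, Mul(2, 25)))) = Add(-927, Mul(-3, 25, Add(1, 50))) = Add(-927, Mul(-3, 25, 51)) = Add(-927, -3825) = -4752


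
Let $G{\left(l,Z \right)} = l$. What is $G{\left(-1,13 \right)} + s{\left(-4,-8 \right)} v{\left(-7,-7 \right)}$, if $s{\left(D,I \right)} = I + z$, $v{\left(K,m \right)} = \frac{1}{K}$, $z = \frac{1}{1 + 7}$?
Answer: $\frac{1}{8} \approx 0.125$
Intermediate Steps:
$z = \frac{1}{8} \approx 0.125$
$s{\left(D,I \right)} = \frac{1}{8} + I$ ($s{\left(D,I \right)} = I + \frac{1}{8} = \frac{1}{8} + I$)
$G{\left(-1,13 \right)} + s{\left(-4,-8 \right)} v{\left(-7,-7 \right)} = -1 + \frac{\frac{1}{8} - 8}{-7} = -1 - - \frac{9}{8} = -1 + \frac{9}{8} = \frac{1}{8}$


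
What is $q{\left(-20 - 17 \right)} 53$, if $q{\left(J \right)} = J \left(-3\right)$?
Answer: $5883$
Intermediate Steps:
$q{\left(J \right)} = - 3 J$
$q{\left(-20 - 17 \right)} 53 = - 3 \left(-20 - 17\right) 53 = \left(-3\right) \left(-37\right) 53 = 111 \cdot 53 = 5883$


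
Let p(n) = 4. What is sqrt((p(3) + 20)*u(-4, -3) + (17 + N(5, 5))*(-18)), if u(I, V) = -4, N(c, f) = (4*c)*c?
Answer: I*sqrt(2202) ≈ 46.925*I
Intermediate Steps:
N(c, f) = 4*c**2
sqrt((p(3) + 20)*u(-4, -3) + (17 + N(5, 5))*(-18)) = sqrt((4 + 20)*(-4) + (17 + 4*5**2)*(-18)) = sqrt(24*(-4) + (17 + 4*25)*(-18)) = sqrt(-96 + (17 + 100)*(-18)) = sqrt(-96 + 117*(-18)) = sqrt(-96 - 2106) = sqrt(-2202) = I*sqrt(2202)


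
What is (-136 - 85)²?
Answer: 48841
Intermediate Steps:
(-136 - 85)² = (-221)² = 48841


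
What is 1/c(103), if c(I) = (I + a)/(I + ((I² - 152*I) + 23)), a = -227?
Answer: 4921/124 ≈ 39.685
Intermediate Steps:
c(I) = (-227 + I)/(23 + I² - 151*I) (c(I) = (I - 227)/(I + ((I² - 152*I) + 23)) = (-227 + I)/(I + (23 + I² - 152*I)) = (-227 + I)/(23 + I² - 151*I))
1/c(103) = 1/((-227 + 103)/(23 + 103² - 151*103)) = 1/(-124/(23 + 10609 - 15553)) = 1/(-124/(-4921)) = 1/(-1/4921*(-124)) = 1/(124/4921) = 4921/124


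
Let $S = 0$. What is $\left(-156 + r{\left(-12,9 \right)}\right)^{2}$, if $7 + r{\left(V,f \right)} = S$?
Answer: $26569$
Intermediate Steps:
$r{\left(V,f \right)} = -7$ ($r{\left(V,f \right)} = -7 + 0 = -7$)
$\left(-156 + r{\left(-12,9 \right)}\right)^{2} = \left(-156 - 7\right)^{2} = \left(-163\right)^{2} = 26569$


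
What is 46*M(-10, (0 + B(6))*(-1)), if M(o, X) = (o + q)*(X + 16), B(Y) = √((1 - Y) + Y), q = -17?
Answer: -18630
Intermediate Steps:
B(Y) = 1 (B(Y) = √1 = 1)
M(o, X) = (-17 + o)*(16 + X) (M(o, X) = (o - 17)*(X + 16) = (-17 + o)*(16 + X))
46*M(-10, (0 + B(6))*(-1)) = 46*(-272 - 17*(0 + 1)*(-1) + 16*(-10) + ((0 + 1)*(-1))*(-10)) = 46*(-272 - 17*(-1) - 160 + (1*(-1))*(-10)) = 46*(-272 - 17*(-1) - 160 - 1*(-10)) = 46*(-272 + 17 - 160 + 10) = 46*(-405) = -18630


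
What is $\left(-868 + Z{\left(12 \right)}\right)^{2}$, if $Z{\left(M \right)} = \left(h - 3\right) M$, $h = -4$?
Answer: $906304$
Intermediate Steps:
$Z{\left(M \right)} = - 7 M$ ($Z{\left(M \right)} = \left(-4 - 3\right) M = - 7 M$)
$\left(-868 + Z{\left(12 \right)}\right)^{2} = \left(-868 - 84\right)^{2} = \left(-952\right)^{2} = 906304$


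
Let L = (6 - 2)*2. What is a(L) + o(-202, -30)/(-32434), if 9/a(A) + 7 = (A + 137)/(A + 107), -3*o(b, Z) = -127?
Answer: -3359713/2140644 ≈ -1.5695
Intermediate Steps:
o(b, Z) = 127/3 (o(b, Z) = -⅓*(-127) = 127/3)
L = 8 (L = 4*2 = 8)
a(A) = 9/(-7 + (137 + A)/(107 + A)) (a(A) = 9/(-7 + (A + 137)/(A + 107)) = 9/(-7 + (137 + A)/(107 + A)))
a(L) + o(-202, -30)/(-32434) = 3*(-107 - 1*8)/(2*(102 + 8)) + (127/3)/(-32434) = (3/2)*(-107 - 8)/110 + (127/3)*(-1/32434) = (3/2)*(1/110)*(-115) - 127/97302 = -69/44 - 127/97302 = -3359713/2140644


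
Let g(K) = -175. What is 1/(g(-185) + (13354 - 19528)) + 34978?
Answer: 222075321/6349 ≈ 34978.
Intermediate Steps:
1/(g(-185) + (13354 - 19528)) + 34978 = 1/(-175 + (13354 - 19528)) + 34978 = 1/(-175 - 6174) + 34978 = 1/(-6349) + 34978 = -1/6349 + 34978 = 222075321/6349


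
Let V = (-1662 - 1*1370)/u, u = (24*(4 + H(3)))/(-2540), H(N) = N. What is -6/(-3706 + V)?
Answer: -63/442417 ≈ -0.00014240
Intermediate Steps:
u = -42/635 (u = (24*(4 + 3))/(-2540) = (24*7)*(-1/2540) = 168*(-1/2540) = -42/635 ≈ -0.066142)
V = 962660/21 (V = (-1662 - 1*1370)/(-42/635) = (-1662 - 1370)*(-635/42) = -3032*(-635/42) = 962660/21 ≈ 45841.)
-6/(-3706 + V) = -6/(-3706 + 962660/21) = -6/884834/21 = -6*21/884834 = -63/442417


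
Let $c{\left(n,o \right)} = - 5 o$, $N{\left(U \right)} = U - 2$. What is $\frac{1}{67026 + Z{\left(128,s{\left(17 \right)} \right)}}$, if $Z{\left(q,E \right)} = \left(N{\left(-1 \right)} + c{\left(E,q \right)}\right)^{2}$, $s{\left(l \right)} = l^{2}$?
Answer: $\frac{1}{480475} \approx 2.0813 \cdot 10^{-6}$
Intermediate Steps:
$N{\left(U \right)} = -2 + U$ ($N{\left(U \right)} = U - 2 = -2 + U$)
$Z{\left(q,E \right)} = \left(-3 - 5 q\right)^{2}$ ($Z{\left(q,E \right)} = \left(\left(-2 - 1\right) - 5 q\right)^{2} = \left(-3 - 5 q\right)^{2}$)
$\frac{1}{67026 + Z{\left(128,s{\left(17 \right)} \right)}} = \frac{1}{67026 + \left(3 + 5 \cdot 128\right)^{2}} = \frac{1}{67026 + \left(3 + 640\right)^{2}} = \frac{1}{67026 + 643^{2}} = \frac{1}{67026 + 413449} = \frac{1}{480475}$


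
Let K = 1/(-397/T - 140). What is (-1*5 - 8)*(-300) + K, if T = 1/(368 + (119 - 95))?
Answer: 607479599/155764 ≈ 3900.0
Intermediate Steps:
T = 1/392 (T = 1/(368 + 24) = 1/392 ≈ 0.0025510)
K = -1/155764 (K = 1/(-397/1/392 - 140) = 1/(-397*392 - 140) = 1/(-155624 - 140) = 1/(-155764) = -1/155764 ≈ -6.4200e-6)
(-1*5 - 8)*(-300) + K = (-1*5 - 8)*(-300) - 1/155764 = (-5 - 8)*(-300) - 1/155764 = -13*(-300) - 1/155764 = 3900 - 1/155764 = 607479599/155764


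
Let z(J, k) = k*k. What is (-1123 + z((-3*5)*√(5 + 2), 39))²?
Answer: 158404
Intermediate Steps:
z(J, k) = k²
(-1123 + z((-3*5)*√(5 + 2), 39))² = (-1123 + 39²)² = (-1123 + 1521)² = 398² = 158404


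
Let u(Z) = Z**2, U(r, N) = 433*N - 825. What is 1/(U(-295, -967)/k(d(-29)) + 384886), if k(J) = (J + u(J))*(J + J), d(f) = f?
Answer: 5887/2265876324 ≈ 2.5981e-6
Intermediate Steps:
U(r, N) = -825 + 433*N
k(J) = 2*J*(J + J**2) (k(J) = (J + J**2)*(J + J) = (J + J**2)*(2*J) = 2*J*(J + J**2))
1/(U(-295, -967)/k(d(-29)) + 384886) = 1/((-825 + 433*(-967))/((2*(-29)**2*(1 - 29))) + 384886) = 1/((-825 - 418711)/((2*841*(-28))) + 384886) = 1/(-419536/(-47096) + 384886) = 1/(-419536*(-1/47096) + 384886) = 1/(52442/5887 + 384886) = 1/(2265876324/5887) = 5887/2265876324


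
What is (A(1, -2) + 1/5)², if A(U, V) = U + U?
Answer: 121/25 ≈ 4.8400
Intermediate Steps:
A(U, V) = 2*U
(A(1, -2) + 1/5)² = (2*1 + 1/5)² = (2 + ⅕)² = (11/5)² = 121/25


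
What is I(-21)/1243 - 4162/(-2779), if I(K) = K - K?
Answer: 4162/2779 ≈ 1.4977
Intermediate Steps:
I(K) = 0
I(-21)/1243 - 4162/(-2779) = 0/1243 - 4162/(-2779) = 0*(1/1243) - 4162*(-1/2779) = 0 + 4162/2779 = 4162/2779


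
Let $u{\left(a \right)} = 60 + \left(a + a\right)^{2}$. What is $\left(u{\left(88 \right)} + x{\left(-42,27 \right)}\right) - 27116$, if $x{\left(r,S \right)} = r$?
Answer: $3878$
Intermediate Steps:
$u{\left(a \right)} = 60 + 4 a^{2}$ ($u{\left(a \right)} = 60 + \left(2 a\right)^{2} = 60 + 4 a^{2}$)
$\left(u{\left(88 \right)} + x{\left(-42,27 \right)}\right) - 27116 = \left(\left(60 + 4 \cdot 88^{2}\right) - 42\right) - 27116 = \left(\left(60 + 4 \cdot 7744\right) - 42\right) - 27116 = \left(\left(60 + 30976\right) - 42\right) - 27116 = \left(31036 - 42\right) - 27116 = 30994 - 27116 = 3878$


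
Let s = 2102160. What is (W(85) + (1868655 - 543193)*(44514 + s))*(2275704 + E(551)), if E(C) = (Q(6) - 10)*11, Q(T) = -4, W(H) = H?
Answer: 6474701634798485150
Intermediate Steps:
E(C) = -154 (E(C) = (-4 - 10)*11 = -14*11 = -154)
(W(85) + (1868655 - 543193)*(44514 + s))*(2275704 + E(551)) = (85 + (1868655 - 543193)*(44514 + 2102160))*(2275704 - 154) = (85 + 1325462*2146674)*2275550 = (85 + 2845334813388)*2275550 = 2845334813473*2275550 = 6474701634798485150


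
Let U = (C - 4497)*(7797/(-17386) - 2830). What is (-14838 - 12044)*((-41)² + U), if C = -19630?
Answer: -15958810678843145/8693 ≈ -1.8358e+12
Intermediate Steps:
U = 1187293940479/17386 (U = (-19630 - 4497)*(7797/(-17386) - 2830) = -24127*(7797*(-1/17386) - 2830) = -24127*(-7797/17386 - 2830) = -24127*(-49210177/17386) = 1187293940479/17386 ≈ 6.8290e+7)
(-14838 - 12044)*((-41)² + U) = (-14838 - 12044)*((-41)² + 1187293940479/17386) = -26882*(1681 + 1187293940479/17386) = -26882*1187323166345/17386 = -15958810678843145/8693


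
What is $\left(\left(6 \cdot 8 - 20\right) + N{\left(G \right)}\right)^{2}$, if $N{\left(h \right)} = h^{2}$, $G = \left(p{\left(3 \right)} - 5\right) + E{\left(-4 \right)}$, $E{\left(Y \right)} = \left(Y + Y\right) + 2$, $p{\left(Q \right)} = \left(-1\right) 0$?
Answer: $22201$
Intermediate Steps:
$p{\left(Q \right)} = 0$
$E{\left(Y \right)} = 2 + 2 Y$ ($E{\left(Y \right)} = 2 Y + 2 = 2 + 2 Y$)
$G = -11$ ($G = \left(0 - 5\right) + \left(2 + 2 \left(-4\right)\right) = -5 + \left(2 - 8\right) = -5 - 6 = -11$)
$\left(\left(6 \cdot 8 - 20\right) + N{\left(G \right)}\right)^{2} = \left(\left(6 \cdot 8 - 20\right) + \left(-11\right)^{2}\right)^{2} = \left(\left(48 - 20\right) + 121\right)^{2} = \left(28 + 121\right)^{2} = 149^{2} = 22201$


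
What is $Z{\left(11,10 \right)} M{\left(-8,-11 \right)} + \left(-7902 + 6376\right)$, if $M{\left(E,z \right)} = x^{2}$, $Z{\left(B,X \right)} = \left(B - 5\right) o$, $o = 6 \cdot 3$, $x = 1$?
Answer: $-1418$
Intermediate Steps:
$o = 18$
$Z{\left(B,X \right)} = -90 + 18 B$ ($Z{\left(B,X \right)} = \left(B - 5\right) 18 = \left(-5 + B\right) 18 = -90 + 18 B$)
$M{\left(E,z \right)} = 1$ ($M{\left(E,z \right)} = 1^{2} = 1$)
$Z{\left(11,10 \right)} M{\left(-8,-11 \right)} + \left(-7902 + 6376\right) = \left(-90 + 18 \cdot 11\right) 1 + \left(-7902 + 6376\right) = \left(-90 + 198\right) 1 - 1526 = 108 \cdot 1 - 1526 = 108 - 1526 = -1418$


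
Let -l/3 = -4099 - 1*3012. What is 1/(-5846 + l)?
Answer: 1/15487 ≈ 6.4570e-5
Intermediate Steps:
l = 21333 (l = -3*(-4099 - 1*3012) = -3*(-4099 - 3012) = -3*(-7111) = 21333)
1/(-5846 + l) = 1/(-5846 + 21333) = 1/15487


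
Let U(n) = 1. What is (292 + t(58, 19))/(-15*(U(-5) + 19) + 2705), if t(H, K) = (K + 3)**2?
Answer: 776/2405 ≈ 0.32266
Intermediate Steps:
t(H, K) = (3 + K)**2
(292 + t(58, 19))/(-15*(U(-5) + 19) + 2705) = (292 + (3 + 19)**2)/(-15*(1 + 19) + 2705) = (292 + 22**2)/(-15*20 + 2705) = (292 + 484)/(-300 + 2705) = 776/2405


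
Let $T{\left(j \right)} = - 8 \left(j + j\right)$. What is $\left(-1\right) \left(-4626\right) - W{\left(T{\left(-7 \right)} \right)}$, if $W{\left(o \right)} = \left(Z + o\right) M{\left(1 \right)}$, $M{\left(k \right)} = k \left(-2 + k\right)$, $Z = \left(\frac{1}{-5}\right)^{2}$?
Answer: $\frac{118451}{25} \approx 4738.0$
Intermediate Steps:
$Z = \frac{1}{25}$ ($Z = \left(- \frac{1}{5}\right)^{2} = \frac{1}{25} \approx 0.04$)
$T{\left(j \right)} = - 16 j$ ($T{\left(j \right)} = - 8 \cdot 2 j = - 16 j$)
$W{\left(o \right)} = - \frac{1}{25} - o$ ($W{\left(o \right)} = \left(\frac{1}{25} + o\right) 1 \left(-2 + 1\right) = \left(\frac{1}{25} + o\right) 1 \left(-1\right) = \left(\frac{1}{25} + o\right) \left(-1\right) = - \frac{1}{25} - o$)
$\left(-1\right) \left(-4626\right) - W{\left(T{\left(-7 \right)} \right)} = \left(-1\right) \left(-4626\right) - \left(- \frac{1}{25} - \left(-16\right) \left(-7\right)\right) = 4626 - \left(- \frac{1}{25} - 112\right) = 4626 - - \frac{2801}{25} = 4626 + \frac{2801}{25} = \frac{118451}{25}$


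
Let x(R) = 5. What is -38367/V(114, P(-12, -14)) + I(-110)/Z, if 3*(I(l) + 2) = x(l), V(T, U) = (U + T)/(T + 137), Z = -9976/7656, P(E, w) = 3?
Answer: -46010416/559 ≈ -82308.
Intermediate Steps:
Z = -43/33 (Z = -9976*1/7656 = -43/33 ≈ -1.3030)
V(T, U) = (T + U)/(137 + T)
I(l) = -1/3 (I(l) = -2 + (1/3)*5 = -2 + 5/3 = -1/3)
-38367/V(114, P(-12, -14)) + I(-110)/Z = -38367*(137 + 114)/(114 + 3) - 1/(3*(-43/33)) = -38367/(117/251) - 1/3*(-33/43) = -38367/((1/251)*117) + 11/43 = -38367/117/251 + 11/43 = -38367*251/117 + 11/43 = -1070013/13 + 11/43 = -46010416/559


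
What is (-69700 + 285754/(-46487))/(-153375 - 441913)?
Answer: 231459261/1976653804 ≈ 0.11710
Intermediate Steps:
(-69700 + 285754/(-46487))/(-153375 - 441913) = (-69700 + 285754*(-1/46487))/(-595288) = (-69700 - 40822/6641)*(-1/595288) = -462918522/6641*(-1/595288) = 231459261/1976653804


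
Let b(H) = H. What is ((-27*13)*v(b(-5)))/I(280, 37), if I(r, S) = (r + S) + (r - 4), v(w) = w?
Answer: 1755/593 ≈ 2.9595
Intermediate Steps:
I(r, S) = -4 + S + 2*r (I(r, S) = (S + r) + (-4 + r) = -4 + S + 2*r)
((-27*13)*v(b(-5)))/I(280, 37) = (-27*13*(-5))/(-4 + 37 + 2*280) = (-351*(-5))/(-4 + 37 + 560) = 1755/593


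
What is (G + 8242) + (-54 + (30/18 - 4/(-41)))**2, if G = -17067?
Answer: -92232800/15129 ≈ -6096.4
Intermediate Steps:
(G + 8242) + (-54 + (30/18 - 4/(-41)))**2 = (-17067 + 8242) + (-54 + (30/18 - 4/(-41)))**2 = -8825 + (-54 + (30*(1/18) - 4*(-1/41)))**2 = -8825 + (-54 + (5/3 + 4/41))**2 = -8825 + (-54 + 217/123)**2 = -8825 + (-6425/123)**2 = -8825 + 41280625/15129 = -92232800/15129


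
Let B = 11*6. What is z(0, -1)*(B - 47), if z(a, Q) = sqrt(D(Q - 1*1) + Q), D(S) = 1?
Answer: 0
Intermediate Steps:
z(a, Q) = sqrt(1 + Q)
B = 66
z(0, -1)*(B - 47) = sqrt(1 - 1)*(66 - 47) = sqrt(0)*19 = 0*19 = 0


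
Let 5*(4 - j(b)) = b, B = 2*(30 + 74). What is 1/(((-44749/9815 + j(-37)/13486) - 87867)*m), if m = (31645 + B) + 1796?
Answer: -12033190/35579616685892027 ≈ -3.3820e-10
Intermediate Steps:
B = 208 (B = 2*104 = 208)
j(b) = 4 - b/5
m = 33649 (m = (31645 + 208) + 1796 = 31853 + 1796 = 33649)
1/(((-44749/9815 + j(-37)/13486) - 87867)*m) = 1/((-44749/9815 + (4 - ⅕*(-37))/13486) - 87867*33649) = (1/33649)/((-44749*1/9815 + (4 + 37/5)*(1/13486)) - 87867) = (1/33649)/((-44749/9815 + (57/5)*(1/13486)) - 87867) = (1/33649)/((-44749/9815 + 57/67430) - 87867) = (1/33649)/(-603373123/132365090 - 87867) = (1/33649)/(-11631126736153/132365090) = -132365090/11631126736153*1/33649 = -12033190/35579616685892027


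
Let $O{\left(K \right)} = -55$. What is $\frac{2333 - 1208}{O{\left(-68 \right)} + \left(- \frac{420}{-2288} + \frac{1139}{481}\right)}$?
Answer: $- \frac{23809500}{1110019} \approx -21.45$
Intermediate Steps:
$\frac{2333 - 1208}{O{\left(-68 \right)} + \left(- \frac{420}{-2288} + \frac{1139}{481}\right)} = \frac{2333 - 1208}{-55 + \left(- \frac{420}{-2288} + \frac{1139}{481}\right)} = \frac{1125}{-55 + \left(\left(-420\right) \left(- \frac{1}{2288}\right) + 1139 \cdot \frac{1}{481}\right)} = \frac{1125}{-55 + \left(\frac{105}{572} + \frac{1139}{481}\right)} = \frac{1125}{-55 + \frac{54001}{21164}} = \frac{1125}{- \frac{1110019}{21164}} = 1125 \left(- \frac{21164}{1110019}\right) = - \frac{23809500}{1110019}$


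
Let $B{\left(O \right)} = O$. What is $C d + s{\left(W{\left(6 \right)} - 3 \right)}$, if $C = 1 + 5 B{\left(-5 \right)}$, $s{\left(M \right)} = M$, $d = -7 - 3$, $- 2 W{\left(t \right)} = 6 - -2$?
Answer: $233$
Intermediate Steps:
$W{\left(t \right)} = -4$ ($W{\left(t \right)} = - \frac{6 - -2}{2} = - \frac{6 + 2}{2} = \left(- \frac{1}{2}\right) 8 = -4$)
$d = -10$
$C = -24$ ($C = 1 + 5 \left(-5\right) = 1 - 25 = -24$)
$C d + s{\left(W{\left(6 \right)} - 3 \right)} = \left(-24\right) \left(-10\right) - 7 = 240 - 7 = 233$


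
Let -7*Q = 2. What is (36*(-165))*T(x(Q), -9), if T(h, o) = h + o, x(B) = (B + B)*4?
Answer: 469260/7 ≈ 67037.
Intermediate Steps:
Q = -2/7 (Q = -⅐*2 = -2/7 ≈ -0.28571)
x(B) = 8*B (x(B) = (2*B)*4 = 8*B)
(36*(-165))*T(x(Q), -9) = (36*(-165))*(8*(-2/7) - 9) = -5940*(-16/7 - 9) = -5940*(-79/7) = 469260/7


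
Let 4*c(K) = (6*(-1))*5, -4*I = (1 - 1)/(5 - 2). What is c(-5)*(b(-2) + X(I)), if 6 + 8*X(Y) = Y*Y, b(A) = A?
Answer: 165/8 ≈ 20.625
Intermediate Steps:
I = 0 (I = -(1 - 1)/(4*(5 - 2)) = -0/3 = -1/4*0 = 0)
X(Y) = -3/4 + Y**2/8 (X(Y) = -3/4 + (Y*Y)/8 = -3/4 + Y**2/8)
c(K) = -15/2 (c(K) = ((6*(-1))*5)/4 = (-6*5)/4 = (1/4)*(-30) = -15/2)
c(-5)*(b(-2) + X(I)) = -15*(-2 + (-3/4 + (1/8)*0**2))/2 = -15*(-2 + (-3/4 + (1/8)*0))/2 = -15*(-2 + (-3/4 + 0))/2 = -15*(-2 - 3/4)/2 = -15/2*(-11/4) = 165/8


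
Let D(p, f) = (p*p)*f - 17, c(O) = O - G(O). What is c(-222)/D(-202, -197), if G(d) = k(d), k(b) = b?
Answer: 0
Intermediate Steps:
G(d) = d
c(O) = 0 (c(O) = O - O = 0)
D(p, f) = -17 + f*p**2 (D(p, f) = p**2*f - 17 = f*p**2 - 17 = -17 + f*p**2)
c(-222)/D(-202, -197) = 0/(-17 - 197*(-202)**2) = 0/(-17 - 197*40804) = 0/(-17 - 8038388) = 0/(-8038405) = 0*(-1/8038405) = 0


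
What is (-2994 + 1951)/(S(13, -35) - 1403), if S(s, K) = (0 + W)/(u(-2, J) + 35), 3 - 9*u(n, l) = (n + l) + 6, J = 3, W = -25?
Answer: 324373/436558 ≈ 0.74302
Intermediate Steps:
u(n, l) = -⅓ - l/9 - n/9 (u(n, l) = ⅓ - ((n + l) + 6)/9 = ⅓ - ((l + n) + 6)/9 = ⅓ - (6 + l + n)/9 = ⅓ + (-⅔ - l/9 - n/9) = -⅓ - l/9 - n/9)
S(s, K) = -225/311 (S(s, K) = (0 - 25)/((-⅓ - ⅑*3 - ⅑*(-2)) + 35) = -25/((-⅓ - ⅓ + 2/9) + 35) = -25/(-4/9 + 35) = -25/311/9 = -25*9/311 = -225/311)
(-2994 + 1951)/(S(13, -35) - 1403) = (-2994 + 1951)/(-225/311 - 1403) = -1043/(-436558/311) = -1043*(-311/436558) = 324373/436558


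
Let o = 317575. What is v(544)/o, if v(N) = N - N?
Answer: 0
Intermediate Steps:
v(N) = 0
v(544)/o = 0/317575 = 0*(1/317575) = 0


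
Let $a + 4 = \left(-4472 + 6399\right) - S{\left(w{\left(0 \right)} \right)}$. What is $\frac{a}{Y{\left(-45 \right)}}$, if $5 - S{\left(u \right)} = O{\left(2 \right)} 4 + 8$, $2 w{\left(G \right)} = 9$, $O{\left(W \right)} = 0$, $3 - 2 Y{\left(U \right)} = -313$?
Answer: $\frac{963}{79} \approx 12.19$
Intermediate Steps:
$Y{\left(U \right)} = 158$ ($Y{\left(U \right)} = \frac{3}{2} - - \frac{313}{2} = \frac{3}{2} + \frac{313}{2} = 158$)
$w{\left(G \right)} = \frac{9}{2}$ ($w{\left(G \right)} = \frac{1}{2} \cdot 9 = \frac{9}{2}$)
$S{\left(u \right)} = -3$ ($S{\left(u \right)} = 5 - \left(0 \cdot 4 + 8\right) = 5 - \left(0 + 8\right) = 5 - 8 = -3$)
$a = 1926$ ($a = -4 + \left(\left(-4472 + 6399\right) - -3\right) = -4 + \left(1927 + 3\right) = -4 + 1930 = 1926$)
$\frac{a}{Y{\left(-45 \right)}} = \frac{1926}{158} = 1926 \cdot \frac{1}{158} = \frac{963}{79}$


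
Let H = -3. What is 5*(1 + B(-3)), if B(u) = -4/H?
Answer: 35/3 ≈ 11.667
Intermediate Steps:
B(u) = 4/3 (B(u) = -4/(-3) = -4*(-⅓) = 4/3)
5*(1 + B(-3)) = 5*(1 + 4/3) = 5*(7/3) = 35/3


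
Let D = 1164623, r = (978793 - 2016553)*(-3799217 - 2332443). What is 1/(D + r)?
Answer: 1/6363192646223 ≈ 1.5715e-13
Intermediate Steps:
r = 6363191481600 (r = -1037760*(-6131660) = 6363191481600)
1/(D + r) = 1/(1164623 + 6363191481600) = 1/6363192646223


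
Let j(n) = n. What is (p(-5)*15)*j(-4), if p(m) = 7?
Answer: -420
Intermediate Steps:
(p(-5)*15)*j(-4) = (7*15)*(-4) = 105*(-4) = -420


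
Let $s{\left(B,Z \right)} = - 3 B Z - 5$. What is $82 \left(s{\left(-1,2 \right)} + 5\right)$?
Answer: $492$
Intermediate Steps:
$s{\left(B,Z \right)} = -5 - 3 B Z$ ($s{\left(B,Z \right)} = - 3 B Z - 5 = -5 - 3 B Z$)
$82 \left(s{\left(-1,2 \right)} + 5\right) = 82 \left(\left(-5 - \left(-3\right) 2\right) + 5\right) = 82 \left(\left(-5 + 6\right) + 5\right) = 82 \left(1 + 5\right) = 82 \cdot 6 = 492$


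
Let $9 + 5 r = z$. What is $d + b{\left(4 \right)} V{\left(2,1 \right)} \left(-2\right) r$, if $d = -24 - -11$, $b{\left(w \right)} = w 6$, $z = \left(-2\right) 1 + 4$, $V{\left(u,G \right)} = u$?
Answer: $\frac{607}{5} \approx 121.4$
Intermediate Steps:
$z = 2$ ($z = -2 + 4 = 2$)
$b{\left(w \right)} = 6 w$
$r = - \frac{7}{5}$ ($r = - \frac{9}{5} + \frac{1}{5} \cdot 2 = - \frac{9}{5} + \frac{2}{5} = - \frac{7}{5} \approx -1.4$)
$d = -13$ ($d = -24 + 11 = -13$)
$d + b{\left(4 \right)} V{\left(2,1 \right)} \left(-2\right) r = -13 + 6 \cdot 4 \cdot 2 \left(-2\right) \left(- \frac{7}{5}\right) = -13 + 24 \cdot 2 \left(-2\right) \left(- \frac{7}{5}\right) = -13 + 48 \left(-2\right) \left(- \frac{7}{5}\right) = -13 - - \frac{672}{5} = -13 + \frac{672}{5} = \frac{607}{5}$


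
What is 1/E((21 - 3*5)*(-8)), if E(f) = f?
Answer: -1/48 ≈ -0.020833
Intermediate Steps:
1/E((21 - 3*5)*(-8)) = 1/((21 - 3*5)*(-8)) = 1/((21 - 15)*(-8)) = 1/(6*(-8)) = 1/(-48) = -1/48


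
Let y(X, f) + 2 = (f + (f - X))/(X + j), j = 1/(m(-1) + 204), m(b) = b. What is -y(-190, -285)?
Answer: -2/38569 ≈ -5.1855e-5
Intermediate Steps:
j = 1/203 (j = 1/(-1 + 204) = 1/203 ≈ 0.0049261)
y(X, f) = -2 + (-X + 2*f)/(1/203 + X) (y(X, f) = -2 + (f + (f - X))/(X + 1/203) = -2 + (-X + 2*f)/(1/203 + X))
-y(-190, -285) = -(-2 - 609*(-190) + 406*(-285))/(1 + 203*(-190)) = -(-2 + 115710 - 115710)/(1 - 38570) = -(-2)/(-38569) = -(-1)*(-2)/38569 = -1*2/38569 = -2/38569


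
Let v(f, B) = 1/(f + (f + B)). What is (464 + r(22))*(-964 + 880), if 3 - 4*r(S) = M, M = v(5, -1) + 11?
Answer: -116417/3 ≈ -38806.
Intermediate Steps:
v(f, B) = 1/(B + 2*f) (v(f, B) = 1/(f + (B + f)) = 1/(B + 2*f))
M = 100/9 (M = 1/(-1 + 2*5) + 11 = 1/(-1 + 10) + 11 = 1/9 + 11 = ⅑ + 11 = 100/9 ≈ 11.111)
r(S) = -73/36 (r(S) = ¾ - ¼*100/9 = ¾ - 25/9 = -73/36)
(464 + r(22))*(-964 + 880) = (464 - 73/36)*(-964 + 880) = (16631/36)*(-84) = -116417/3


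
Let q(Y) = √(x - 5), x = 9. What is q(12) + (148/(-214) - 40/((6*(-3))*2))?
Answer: 2330/963 ≈ 2.4195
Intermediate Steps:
q(Y) = 2 (q(Y) = √(9 - 5) = √4 = 2)
q(12) + (148/(-214) - 40/((6*(-3))*2)) = 2 + (148/(-214) - 40/((6*(-3))*2)) = 2 + (148*(-1/214) - 40/((-18*2))) = 2 + (-74/107 - 40/(-36)) = 2 + (-74/107 - 40*(-1/36)) = 2 + (-74/107 + 10/9) = 2 + 404/963 = 2330/963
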